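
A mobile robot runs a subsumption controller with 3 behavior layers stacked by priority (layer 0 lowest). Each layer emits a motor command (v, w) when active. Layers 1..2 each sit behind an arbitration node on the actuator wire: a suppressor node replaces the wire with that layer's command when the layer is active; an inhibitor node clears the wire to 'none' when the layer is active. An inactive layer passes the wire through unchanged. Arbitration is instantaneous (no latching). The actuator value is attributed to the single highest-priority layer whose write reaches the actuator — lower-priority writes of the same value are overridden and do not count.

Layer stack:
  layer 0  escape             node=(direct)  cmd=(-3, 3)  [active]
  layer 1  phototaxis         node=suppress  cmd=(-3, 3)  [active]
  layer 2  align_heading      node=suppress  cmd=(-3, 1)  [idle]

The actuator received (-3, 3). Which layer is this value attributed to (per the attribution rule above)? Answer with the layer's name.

[0] escape on; wire := (-3, 3)
[1] phototaxis on (suppress); wire := (-3, 3)
[2] align_heading off; pass (-3, 3)
output (-3, 3)
last writer: layer 1 = phototaxis

phototaxis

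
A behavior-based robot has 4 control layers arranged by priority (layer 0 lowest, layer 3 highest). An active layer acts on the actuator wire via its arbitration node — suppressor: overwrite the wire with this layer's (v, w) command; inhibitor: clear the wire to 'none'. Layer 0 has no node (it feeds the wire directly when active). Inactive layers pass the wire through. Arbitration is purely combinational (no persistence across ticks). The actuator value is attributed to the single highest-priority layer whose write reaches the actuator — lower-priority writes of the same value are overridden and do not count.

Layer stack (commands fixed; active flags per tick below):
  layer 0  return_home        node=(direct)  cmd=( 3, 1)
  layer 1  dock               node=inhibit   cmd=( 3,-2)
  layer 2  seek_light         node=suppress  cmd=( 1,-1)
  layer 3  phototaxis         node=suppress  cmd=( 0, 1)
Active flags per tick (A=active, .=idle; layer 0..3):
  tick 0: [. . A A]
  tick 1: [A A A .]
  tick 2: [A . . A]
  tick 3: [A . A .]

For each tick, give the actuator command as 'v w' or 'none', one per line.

tick 0:
  L0 return_home: idle → wire = none
  L1 dock: idle → wire stays none
  L2 seek_light: active, suppressor → wire = (1, -1)
  L3 phototaxis: active, suppressor → wire = (0, 1)
  actuator = (0, 1)
tick 1:
  L0 return_home: active, feeds wire = (3, 1)
  L1 dock: active, inhibitor → wire = none
  L2 seek_light: active, suppressor → wire = (1, -1)
  L3 phototaxis: idle → wire stays (1, -1)
  actuator = (1, -1)
tick 2:
  L0 return_home: active, feeds wire = (3, 1)
  L1 dock: idle → wire stays (3, 1)
  L2 seek_light: idle → wire stays (3, 1)
  L3 phototaxis: active, suppressor → wire = (0, 1)
  actuator = (0, 1)
tick 3:
  L0 return_home: active, feeds wire = (3, 1)
  L1 dock: idle → wire stays (3, 1)
  L2 seek_light: active, suppressor → wire = (1, -1)
  L3 phototaxis: idle → wire stays (1, -1)
  actuator = (1, -1)

0 1
1 -1
0 1
1 -1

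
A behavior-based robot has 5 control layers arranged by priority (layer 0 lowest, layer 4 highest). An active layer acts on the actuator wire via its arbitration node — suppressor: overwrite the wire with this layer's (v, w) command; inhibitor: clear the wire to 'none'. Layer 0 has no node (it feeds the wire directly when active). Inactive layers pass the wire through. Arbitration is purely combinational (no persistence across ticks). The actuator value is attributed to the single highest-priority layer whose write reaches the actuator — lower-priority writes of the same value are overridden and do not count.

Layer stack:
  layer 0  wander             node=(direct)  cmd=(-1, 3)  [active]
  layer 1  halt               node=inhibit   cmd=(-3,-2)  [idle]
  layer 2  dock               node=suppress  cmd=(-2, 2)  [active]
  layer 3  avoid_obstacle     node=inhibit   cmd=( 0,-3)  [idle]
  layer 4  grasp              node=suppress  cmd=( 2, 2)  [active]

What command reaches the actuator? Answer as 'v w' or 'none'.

[0] wander on; wire := (-1, 3)
[1] halt off; pass (-1, 3)
[2] dock on (suppress); wire := (-2, 2)
[3] avoid_obstacle off; pass (-2, 2)
[4] grasp on (suppress); wire := (2, 2)
output (2, 2)

2 2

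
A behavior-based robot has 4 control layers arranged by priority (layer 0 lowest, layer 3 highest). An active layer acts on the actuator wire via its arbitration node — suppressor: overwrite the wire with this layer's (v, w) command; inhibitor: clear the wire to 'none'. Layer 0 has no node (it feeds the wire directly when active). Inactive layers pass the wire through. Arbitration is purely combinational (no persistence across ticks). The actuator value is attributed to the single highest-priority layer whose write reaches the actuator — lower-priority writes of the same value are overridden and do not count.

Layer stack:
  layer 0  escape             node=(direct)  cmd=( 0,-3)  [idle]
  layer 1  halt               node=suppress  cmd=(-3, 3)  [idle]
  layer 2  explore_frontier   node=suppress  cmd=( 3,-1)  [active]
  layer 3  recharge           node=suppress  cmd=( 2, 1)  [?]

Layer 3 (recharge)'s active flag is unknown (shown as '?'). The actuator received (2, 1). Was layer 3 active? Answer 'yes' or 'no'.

If layer 3 is active=yes:
  actuator would be (2, 1)
If layer 3 is active=no:
  actuator would be (3, -1)
Observed (2, 1), so layer 3 was active.

yes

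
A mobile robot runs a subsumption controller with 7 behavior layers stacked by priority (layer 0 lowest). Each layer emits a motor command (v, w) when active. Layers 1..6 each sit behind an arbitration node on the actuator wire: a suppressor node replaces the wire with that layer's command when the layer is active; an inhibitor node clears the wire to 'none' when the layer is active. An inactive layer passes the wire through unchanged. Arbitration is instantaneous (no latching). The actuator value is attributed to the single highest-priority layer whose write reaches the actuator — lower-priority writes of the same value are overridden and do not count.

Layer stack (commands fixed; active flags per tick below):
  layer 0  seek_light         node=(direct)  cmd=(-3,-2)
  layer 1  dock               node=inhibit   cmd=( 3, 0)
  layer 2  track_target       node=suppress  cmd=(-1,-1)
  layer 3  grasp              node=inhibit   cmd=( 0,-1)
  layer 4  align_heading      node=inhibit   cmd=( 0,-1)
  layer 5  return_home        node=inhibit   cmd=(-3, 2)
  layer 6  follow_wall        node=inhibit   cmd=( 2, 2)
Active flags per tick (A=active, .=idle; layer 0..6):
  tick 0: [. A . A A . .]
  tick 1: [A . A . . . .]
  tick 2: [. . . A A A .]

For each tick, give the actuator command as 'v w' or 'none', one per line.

none
-1 -1
none

tick 0:
  [0] seek_light off; wire := none
  [1] dock on (inhibit); wire := none
  [2] track_target off; pass none
  [3] grasp on (inhibit); wire := none
  [4] align_heading on (inhibit); wire := none
  [5] return_home off; pass none
  [6] follow_wall off; pass none
  output none
tick 1:
  [0] seek_light on; wire := (-3, -2)
  [1] dock off; pass (-3, -2)
  [2] track_target on (suppress); wire := (-1, -1)
  [3] grasp off; pass (-1, -1)
  [4] align_heading off; pass (-1, -1)
  [5] return_home off; pass (-1, -1)
  [6] follow_wall off; pass (-1, -1)
  output (-1, -1)
tick 2:
  [0] seek_light off; wire := none
  [1] dock off; pass none
  [2] track_target off; pass none
  [3] grasp on (inhibit); wire := none
  [4] align_heading on (inhibit); wire := none
  [5] return_home on (inhibit); wire := none
  [6] follow_wall off; pass none
  output none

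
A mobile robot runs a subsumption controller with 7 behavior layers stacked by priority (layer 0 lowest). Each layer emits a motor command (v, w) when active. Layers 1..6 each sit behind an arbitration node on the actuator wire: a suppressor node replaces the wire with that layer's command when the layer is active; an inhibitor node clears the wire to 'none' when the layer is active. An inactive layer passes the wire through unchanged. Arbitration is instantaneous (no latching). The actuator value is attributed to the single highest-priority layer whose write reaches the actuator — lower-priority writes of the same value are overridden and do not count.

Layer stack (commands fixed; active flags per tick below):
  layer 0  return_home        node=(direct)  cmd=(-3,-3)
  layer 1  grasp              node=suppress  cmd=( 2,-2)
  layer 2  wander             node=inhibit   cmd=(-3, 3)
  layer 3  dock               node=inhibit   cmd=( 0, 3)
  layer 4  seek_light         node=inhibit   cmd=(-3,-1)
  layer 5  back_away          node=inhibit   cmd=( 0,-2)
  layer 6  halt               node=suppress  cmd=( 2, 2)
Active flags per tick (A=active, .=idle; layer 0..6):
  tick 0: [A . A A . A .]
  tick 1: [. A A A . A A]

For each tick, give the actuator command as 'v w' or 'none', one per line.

tick 0:
  [0] return_home on; wire := (-3, -3)
  [1] grasp off; pass (-3, -3)
  [2] wander on (inhibit); wire := none
  [3] dock on (inhibit); wire := none
  [4] seek_light off; pass none
  [5] back_away on (inhibit); wire := none
  [6] halt off; pass none
  output none
tick 1:
  [0] return_home off; wire := none
  [1] grasp on (suppress); wire := (2, -2)
  [2] wander on (inhibit); wire := none
  [3] dock on (inhibit); wire := none
  [4] seek_light off; pass none
  [5] back_away on (inhibit); wire := none
  [6] halt on (suppress); wire := (2, 2)
  output (2, 2)

none
2 2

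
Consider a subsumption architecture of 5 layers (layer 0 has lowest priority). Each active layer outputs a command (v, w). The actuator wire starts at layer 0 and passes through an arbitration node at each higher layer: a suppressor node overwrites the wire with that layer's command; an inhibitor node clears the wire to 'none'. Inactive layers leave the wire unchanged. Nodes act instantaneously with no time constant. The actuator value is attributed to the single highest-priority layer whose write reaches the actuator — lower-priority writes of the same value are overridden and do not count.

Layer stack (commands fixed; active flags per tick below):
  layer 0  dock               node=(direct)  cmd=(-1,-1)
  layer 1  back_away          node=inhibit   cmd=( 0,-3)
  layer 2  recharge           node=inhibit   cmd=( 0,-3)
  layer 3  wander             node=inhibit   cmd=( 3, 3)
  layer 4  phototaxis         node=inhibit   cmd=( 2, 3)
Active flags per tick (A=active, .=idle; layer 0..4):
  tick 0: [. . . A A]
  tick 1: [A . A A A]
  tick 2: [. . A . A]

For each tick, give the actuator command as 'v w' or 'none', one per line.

none
none
none

tick 0:
  L0 dock: idle → wire = none
  L1 back_away: idle → wire stays none
  L2 recharge: idle → wire stays none
  L3 wander: active, inhibitor → wire = none
  L4 phototaxis: active, inhibitor → wire = none
  actuator = none
tick 1:
  L0 dock: active, feeds wire = (-1, -1)
  L1 back_away: idle → wire stays (-1, -1)
  L2 recharge: active, inhibitor → wire = none
  L3 wander: active, inhibitor → wire = none
  L4 phototaxis: active, inhibitor → wire = none
  actuator = none
tick 2:
  L0 dock: idle → wire = none
  L1 back_away: idle → wire stays none
  L2 recharge: active, inhibitor → wire = none
  L3 wander: idle → wire stays none
  L4 phototaxis: active, inhibitor → wire = none
  actuator = none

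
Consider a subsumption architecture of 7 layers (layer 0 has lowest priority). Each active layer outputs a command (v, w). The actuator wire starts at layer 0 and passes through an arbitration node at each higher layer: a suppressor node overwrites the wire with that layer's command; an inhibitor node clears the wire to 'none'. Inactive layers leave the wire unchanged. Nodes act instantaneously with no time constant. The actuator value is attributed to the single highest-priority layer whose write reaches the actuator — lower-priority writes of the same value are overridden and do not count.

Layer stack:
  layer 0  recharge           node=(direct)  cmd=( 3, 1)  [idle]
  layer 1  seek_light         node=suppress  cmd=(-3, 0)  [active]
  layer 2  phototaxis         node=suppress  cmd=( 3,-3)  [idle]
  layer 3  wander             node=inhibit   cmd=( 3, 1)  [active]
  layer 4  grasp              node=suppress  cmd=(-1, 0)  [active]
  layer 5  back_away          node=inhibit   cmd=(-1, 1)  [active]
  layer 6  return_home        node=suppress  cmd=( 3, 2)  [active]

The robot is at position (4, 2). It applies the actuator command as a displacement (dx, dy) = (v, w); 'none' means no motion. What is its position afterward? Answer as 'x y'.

L0 recharge: idle → wire = none
L1 seek_light: active, suppressor → wire = (-3, 0)
L2 phototaxis: idle → wire stays (-3, 0)
L3 wander: active, inhibitor → wire = none
L4 grasp: active, suppressor → wire = (-1, 0)
L5 back_away: active, inhibitor → wire = none
L6 return_home: active, suppressor → wire = (3, 2)
actuator = (3, 2)
position: (4, 2) + (3, 2) = (7, 4)

7 4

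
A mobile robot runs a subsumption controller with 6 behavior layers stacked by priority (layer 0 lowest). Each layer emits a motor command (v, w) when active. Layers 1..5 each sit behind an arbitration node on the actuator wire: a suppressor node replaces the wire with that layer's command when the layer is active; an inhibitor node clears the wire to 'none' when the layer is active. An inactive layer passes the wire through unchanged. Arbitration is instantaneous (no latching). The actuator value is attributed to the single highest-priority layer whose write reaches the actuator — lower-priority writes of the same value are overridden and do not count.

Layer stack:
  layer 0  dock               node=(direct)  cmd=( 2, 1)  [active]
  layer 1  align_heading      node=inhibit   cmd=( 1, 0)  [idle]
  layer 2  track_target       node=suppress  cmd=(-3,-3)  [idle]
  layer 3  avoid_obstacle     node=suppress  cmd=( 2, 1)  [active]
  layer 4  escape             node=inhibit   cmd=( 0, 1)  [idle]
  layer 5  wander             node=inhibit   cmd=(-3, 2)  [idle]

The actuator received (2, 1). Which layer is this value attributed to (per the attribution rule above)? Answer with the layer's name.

L0 dock: active, feeds wire = (2, 1)
L1 align_heading: idle → wire stays (2, 1)
L2 track_target: idle → wire stays (2, 1)
L3 avoid_obstacle: active, suppressor → wire = (2, 1)
L4 escape: idle → wire stays (2, 1)
L5 wander: idle → wire stays (2, 1)
actuator = (2, 1)
last writer: layer 3 = avoid_obstacle

avoid_obstacle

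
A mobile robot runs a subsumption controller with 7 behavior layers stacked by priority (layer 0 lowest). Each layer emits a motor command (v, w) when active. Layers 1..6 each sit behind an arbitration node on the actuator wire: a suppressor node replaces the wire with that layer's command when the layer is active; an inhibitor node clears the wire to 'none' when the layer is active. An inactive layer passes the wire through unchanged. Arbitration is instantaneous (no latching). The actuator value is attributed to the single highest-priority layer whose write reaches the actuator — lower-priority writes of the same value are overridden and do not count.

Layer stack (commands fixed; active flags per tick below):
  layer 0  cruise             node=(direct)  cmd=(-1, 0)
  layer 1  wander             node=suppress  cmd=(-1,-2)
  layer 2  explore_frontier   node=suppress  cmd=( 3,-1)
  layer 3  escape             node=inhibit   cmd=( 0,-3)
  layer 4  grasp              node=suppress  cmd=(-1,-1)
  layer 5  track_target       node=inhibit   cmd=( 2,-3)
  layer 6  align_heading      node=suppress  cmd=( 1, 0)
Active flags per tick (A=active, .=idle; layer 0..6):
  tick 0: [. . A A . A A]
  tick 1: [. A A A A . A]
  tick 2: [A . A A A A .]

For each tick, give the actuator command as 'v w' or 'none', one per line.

1 0
1 0
none

tick 0:
  L0 cruise: idle → wire = none
  L1 wander: idle → wire stays none
  L2 explore_frontier: active, suppressor → wire = (3, -1)
  L3 escape: active, inhibitor → wire = none
  L4 grasp: idle → wire stays none
  L5 track_target: active, inhibitor → wire = none
  L6 align_heading: active, suppressor → wire = (1, 0)
  actuator = (1, 0)
tick 1:
  L0 cruise: idle → wire = none
  L1 wander: active, suppressor → wire = (-1, -2)
  L2 explore_frontier: active, suppressor → wire = (3, -1)
  L3 escape: active, inhibitor → wire = none
  L4 grasp: active, suppressor → wire = (-1, -1)
  L5 track_target: idle → wire stays (-1, -1)
  L6 align_heading: active, suppressor → wire = (1, 0)
  actuator = (1, 0)
tick 2:
  L0 cruise: active, feeds wire = (-1, 0)
  L1 wander: idle → wire stays (-1, 0)
  L2 explore_frontier: active, suppressor → wire = (3, -1)
  L3 escape: active, inhibitor → wire = none
  L4 grasp: active, suppressor → wire = (-1, -1)
  L5 track_target: active, inhibitor → wire = none
  L6 align_heading: idle → wire stays none
  actuator = none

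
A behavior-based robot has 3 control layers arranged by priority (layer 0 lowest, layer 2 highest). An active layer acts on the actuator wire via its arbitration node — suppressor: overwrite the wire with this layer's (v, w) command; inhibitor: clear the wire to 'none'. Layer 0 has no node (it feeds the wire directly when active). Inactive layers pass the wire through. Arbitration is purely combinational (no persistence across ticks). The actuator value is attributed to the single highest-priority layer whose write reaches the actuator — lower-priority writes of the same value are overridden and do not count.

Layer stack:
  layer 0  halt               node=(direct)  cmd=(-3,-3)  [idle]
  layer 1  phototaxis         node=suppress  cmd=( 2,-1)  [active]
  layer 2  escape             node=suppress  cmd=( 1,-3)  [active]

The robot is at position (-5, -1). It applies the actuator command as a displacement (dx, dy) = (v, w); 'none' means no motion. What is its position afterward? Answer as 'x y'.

L0 halt: idle → wire = none
L1 phototaxis: active, suppressor → wire = (2, -1)
L2 escape: active, suppressor → wire = (1, -3)
actuator = (1, -3)
position: (-5, -1) + (1, -3) = (-4, -4)

-4 -4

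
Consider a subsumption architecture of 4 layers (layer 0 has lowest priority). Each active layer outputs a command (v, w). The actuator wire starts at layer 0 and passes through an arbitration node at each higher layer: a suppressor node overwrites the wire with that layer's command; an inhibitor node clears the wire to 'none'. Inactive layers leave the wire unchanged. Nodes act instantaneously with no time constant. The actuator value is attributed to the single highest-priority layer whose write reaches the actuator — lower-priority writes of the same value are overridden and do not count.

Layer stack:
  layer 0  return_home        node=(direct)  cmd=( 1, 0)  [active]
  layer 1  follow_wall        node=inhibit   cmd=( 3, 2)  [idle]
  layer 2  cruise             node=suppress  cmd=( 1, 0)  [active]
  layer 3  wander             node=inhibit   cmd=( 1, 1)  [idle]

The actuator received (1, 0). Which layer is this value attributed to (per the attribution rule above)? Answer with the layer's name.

cruise

layer 0 (return_home) active — direct: (1, 0)
layer 1 (follow_wall) idle — unchanged: (1, 0)
layer 2 (cruise) active — suppresses: (1, 0)
layer 3 (wander) idle — unchanged: (1, 0)
→ actuator (1, 0)
last writer: layer 2 = cruise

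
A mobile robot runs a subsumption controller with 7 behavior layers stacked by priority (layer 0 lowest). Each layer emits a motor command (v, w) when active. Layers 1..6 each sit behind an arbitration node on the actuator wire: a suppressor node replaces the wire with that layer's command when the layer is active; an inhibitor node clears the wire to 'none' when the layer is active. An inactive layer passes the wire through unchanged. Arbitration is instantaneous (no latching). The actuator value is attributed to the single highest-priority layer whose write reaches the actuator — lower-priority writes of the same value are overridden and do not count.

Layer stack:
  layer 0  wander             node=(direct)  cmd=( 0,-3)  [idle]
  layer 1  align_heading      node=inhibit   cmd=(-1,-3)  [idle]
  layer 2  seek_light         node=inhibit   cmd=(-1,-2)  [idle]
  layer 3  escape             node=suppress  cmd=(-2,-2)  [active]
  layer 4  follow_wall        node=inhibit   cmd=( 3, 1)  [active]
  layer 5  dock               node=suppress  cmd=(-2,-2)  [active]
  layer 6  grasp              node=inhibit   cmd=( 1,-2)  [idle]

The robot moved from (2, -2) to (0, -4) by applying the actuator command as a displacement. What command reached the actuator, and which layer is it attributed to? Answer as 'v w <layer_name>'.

displacement = (0, -4) − (2, -2) = (-2, -2)
layer 0 (wander) idle — none
layer 1 (align_heading) idle — unchanged: none
layer 2 (seek_light) idle — unchanged: none
layer 3 (escape) active — suppresses: (-2, -2)
layer 4 (follow_wall) active — inhibits: none
layer 5 (dock) active — suppresses: (-2, -2)
layer 6 (grasp) idle — unchanged: (-2, -2)
→ actuator (-2, -2) — from layer 5 (dock)

-2 -2 dock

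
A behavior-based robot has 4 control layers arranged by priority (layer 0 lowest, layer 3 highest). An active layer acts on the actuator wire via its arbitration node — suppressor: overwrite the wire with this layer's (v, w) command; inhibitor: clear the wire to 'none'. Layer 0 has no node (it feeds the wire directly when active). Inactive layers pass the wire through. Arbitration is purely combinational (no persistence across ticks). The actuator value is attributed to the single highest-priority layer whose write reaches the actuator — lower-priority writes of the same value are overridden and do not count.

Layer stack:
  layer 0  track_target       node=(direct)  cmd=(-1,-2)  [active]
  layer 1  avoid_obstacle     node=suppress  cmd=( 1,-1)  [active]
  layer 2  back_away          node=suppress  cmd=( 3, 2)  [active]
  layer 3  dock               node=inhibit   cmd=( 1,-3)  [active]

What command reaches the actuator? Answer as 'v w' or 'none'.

none

[0] track_target on; wire := (-1, -2)
[1] avoid_obstacle on (suppress); wire := (1, -1)
[2] back_away on (suppress); wire := (3, 2)
[3] dock on (inhibit); wire := none
output none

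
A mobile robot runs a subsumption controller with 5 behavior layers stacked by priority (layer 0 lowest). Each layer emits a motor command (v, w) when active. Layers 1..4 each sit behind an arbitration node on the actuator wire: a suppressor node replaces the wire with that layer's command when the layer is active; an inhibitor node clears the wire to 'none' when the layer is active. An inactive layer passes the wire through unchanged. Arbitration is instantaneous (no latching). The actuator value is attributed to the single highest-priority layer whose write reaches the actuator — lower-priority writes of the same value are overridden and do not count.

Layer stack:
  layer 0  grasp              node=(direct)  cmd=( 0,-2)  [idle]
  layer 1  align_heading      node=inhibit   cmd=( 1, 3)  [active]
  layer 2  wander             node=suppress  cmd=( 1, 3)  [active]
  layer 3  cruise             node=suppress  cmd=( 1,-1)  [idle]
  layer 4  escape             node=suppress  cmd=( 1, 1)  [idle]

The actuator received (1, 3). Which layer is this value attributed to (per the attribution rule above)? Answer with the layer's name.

L0 grasp: idle → wire = none
L1 align_heading: active, inhibitor → wire = none
L2 wander: active, suppressor → wire = (1, 3)
L3 cruise: idle → wire stays (1, 3)
L4 escape: idle → wire stays (1, 3)
actuator = (1, 3)
last writer: layer 2 = wander

wander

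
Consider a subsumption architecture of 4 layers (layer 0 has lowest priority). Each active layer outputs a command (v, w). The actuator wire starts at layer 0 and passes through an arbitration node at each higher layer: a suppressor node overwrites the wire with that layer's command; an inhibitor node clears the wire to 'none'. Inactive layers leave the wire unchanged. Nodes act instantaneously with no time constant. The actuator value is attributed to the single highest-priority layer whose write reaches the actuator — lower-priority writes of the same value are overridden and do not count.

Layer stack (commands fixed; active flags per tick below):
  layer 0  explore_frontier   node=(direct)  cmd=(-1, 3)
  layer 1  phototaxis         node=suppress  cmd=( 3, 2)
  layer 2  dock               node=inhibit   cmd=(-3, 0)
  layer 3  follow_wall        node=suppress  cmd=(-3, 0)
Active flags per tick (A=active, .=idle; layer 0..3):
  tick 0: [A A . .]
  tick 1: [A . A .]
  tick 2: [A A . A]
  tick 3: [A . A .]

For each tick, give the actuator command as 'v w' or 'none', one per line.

3 2
none
-3 0
none

tick 0:
  layer 0 (explore_frontier) active — direct: (-1, 3)
  layer 1 (phototaxis) active — suppresses: (3, 2)
  layer 2 (dock) idle — unchanged: (3, 2)
  layer 3 (follow_wall) idle — unchanged: (3, 2)
  → actuator (3, 2)
tick 1:
  layer 0 (explore_frontier) active — direct: (-1, 3)
  layer 1 (phototaxis) idle — unchanged: (-1, 3)
  layer 2 (dock) active — inhibits: none
  layer 3 (follow_wall) idle — unchanged: none
  → actuator none
tick 2:
  layer 0 (explore_frontier) active — direct: (-1, 3)
  layer 1 (phototaxis) active — suppresses: (3, 2)
  layer 2 (dock) idle — unchanged: (3, 2)
  layer 3 (follow_wall) active — suppresses: (-3, 0)
  → actuator (-3, 0)
tick 3:
  layer 0 (explore_frontier) active — direct: (-1, 3)
  layer 1 (phototaxis) idle — unchanged: (-1, 3)
  layer 2 (dock) active — inhibits: none
  layer 3 (follow_wall) idle — unchanged: none
  → actuator none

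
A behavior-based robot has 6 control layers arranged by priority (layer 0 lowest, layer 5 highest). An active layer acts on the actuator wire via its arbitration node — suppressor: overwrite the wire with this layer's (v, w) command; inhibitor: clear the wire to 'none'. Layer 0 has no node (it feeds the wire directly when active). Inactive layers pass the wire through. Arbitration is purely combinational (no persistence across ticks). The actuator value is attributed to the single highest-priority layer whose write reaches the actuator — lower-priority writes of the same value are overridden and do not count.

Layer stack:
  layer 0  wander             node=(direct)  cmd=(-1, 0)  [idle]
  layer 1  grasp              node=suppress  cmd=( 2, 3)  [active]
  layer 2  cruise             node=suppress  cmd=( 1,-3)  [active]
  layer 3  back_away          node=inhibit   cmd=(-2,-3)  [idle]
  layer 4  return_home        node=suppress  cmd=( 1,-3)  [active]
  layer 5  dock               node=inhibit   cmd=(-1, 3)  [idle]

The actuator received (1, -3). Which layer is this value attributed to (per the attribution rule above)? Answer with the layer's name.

layer 0 (wander) idle — none
layer 1 (grasp) active — suppresses: (2, 3)
layer 2 (cruise) active — suppresses: (1, -3)
layer 3 (back_away) idle — unchanged: (1, -3)
layer 4 (return_home) active — suppresses: (1, -3)
layer 5 (dock) idle — unchanged: (1, -3)
→ actuator (1, -3)
last writer: layer 4 = return_home

return_home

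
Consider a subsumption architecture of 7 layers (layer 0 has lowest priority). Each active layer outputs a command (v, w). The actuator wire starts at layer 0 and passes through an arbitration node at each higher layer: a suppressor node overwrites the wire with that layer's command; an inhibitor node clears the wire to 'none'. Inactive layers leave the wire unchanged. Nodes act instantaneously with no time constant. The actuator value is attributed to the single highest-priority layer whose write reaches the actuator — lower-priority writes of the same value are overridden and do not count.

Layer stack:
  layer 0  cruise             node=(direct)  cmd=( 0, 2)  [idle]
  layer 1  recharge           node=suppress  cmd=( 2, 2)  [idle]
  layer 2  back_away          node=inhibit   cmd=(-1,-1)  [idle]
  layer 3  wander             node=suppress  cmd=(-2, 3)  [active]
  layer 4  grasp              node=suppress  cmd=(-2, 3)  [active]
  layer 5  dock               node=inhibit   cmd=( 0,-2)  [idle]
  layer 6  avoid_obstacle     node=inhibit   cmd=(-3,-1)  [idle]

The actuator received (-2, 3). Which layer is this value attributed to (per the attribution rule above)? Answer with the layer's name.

layer 0 (cruise) idle — none
layer 1 (recharge) idle — unchanged: none
layer 2 (back_away) idle — unchanged: none
layer 3 (wander) active — suppresses: (-2, 3)
layer 4 (grasp) active — suppresses: (-2, 3)
layer 5 (dock) idle — unchanged: (-2, 3)
layer 6 (avoid_obstacle) idle — unchanged: (-2, 3)
→ actuator (-2, 3)
last writer: layer 4 = grasp

grasp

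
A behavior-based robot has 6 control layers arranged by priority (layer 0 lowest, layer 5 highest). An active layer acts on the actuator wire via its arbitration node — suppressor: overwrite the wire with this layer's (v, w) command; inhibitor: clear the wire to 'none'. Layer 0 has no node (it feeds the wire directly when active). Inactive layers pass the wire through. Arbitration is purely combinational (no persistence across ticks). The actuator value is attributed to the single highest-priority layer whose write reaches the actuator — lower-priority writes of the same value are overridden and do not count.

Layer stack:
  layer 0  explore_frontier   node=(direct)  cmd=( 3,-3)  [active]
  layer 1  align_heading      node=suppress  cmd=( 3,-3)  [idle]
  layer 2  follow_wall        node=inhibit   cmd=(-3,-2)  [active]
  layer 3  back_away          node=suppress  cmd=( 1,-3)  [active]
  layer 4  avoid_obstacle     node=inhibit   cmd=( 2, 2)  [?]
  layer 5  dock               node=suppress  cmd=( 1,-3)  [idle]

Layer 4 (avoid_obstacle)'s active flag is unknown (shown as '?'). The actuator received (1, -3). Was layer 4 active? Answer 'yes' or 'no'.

no

If layer 4 is active=yes:
  actuator would be none
If layer 4 is active=no:
  actuator would be (1, -3)
Observed (1, -3), so layer 4 was idle.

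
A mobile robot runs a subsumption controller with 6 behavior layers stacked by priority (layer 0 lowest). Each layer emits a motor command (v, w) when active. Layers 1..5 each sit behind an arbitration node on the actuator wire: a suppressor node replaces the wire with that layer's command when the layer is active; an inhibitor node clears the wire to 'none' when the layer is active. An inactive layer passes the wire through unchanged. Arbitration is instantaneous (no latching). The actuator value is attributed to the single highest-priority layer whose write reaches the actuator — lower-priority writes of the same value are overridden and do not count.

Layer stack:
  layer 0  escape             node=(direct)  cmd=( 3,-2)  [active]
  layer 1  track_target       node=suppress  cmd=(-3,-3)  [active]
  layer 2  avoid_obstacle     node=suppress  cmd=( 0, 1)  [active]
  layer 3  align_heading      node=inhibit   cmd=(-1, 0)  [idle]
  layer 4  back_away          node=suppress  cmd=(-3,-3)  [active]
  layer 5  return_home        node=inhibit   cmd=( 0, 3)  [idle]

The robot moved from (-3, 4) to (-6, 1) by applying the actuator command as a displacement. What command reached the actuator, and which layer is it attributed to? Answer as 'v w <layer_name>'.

-3 -3 back_away

displacement = (-6, 1) − (-3, 4) = (-3, -3)
[0] escape on; wire := (3, -2)
[1] track_target on (suppress); wire := (-3, -3)
[2] avoid_obstacle on (suppress); wire := (0, 1)
[3] align_heading off; pass (0, 1)
[4] back_away on (suppress); wire := (-3, -3)
[5] return_home off; pass (-3, -3)
output (-3, -3) — from layer 4 (back_away)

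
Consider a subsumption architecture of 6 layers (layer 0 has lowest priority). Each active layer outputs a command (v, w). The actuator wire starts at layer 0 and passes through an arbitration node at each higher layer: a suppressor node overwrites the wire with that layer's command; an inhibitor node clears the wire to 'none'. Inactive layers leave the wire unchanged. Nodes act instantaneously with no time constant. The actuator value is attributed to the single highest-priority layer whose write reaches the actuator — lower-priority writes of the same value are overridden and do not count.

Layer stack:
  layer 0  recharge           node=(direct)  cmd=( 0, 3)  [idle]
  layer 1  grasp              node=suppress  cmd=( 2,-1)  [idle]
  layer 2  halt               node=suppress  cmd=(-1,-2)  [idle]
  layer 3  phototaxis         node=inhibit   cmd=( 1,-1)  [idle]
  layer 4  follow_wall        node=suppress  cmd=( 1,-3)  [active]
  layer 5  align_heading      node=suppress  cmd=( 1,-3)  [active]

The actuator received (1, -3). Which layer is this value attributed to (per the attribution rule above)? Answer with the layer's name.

[0] recharge off; wire := none
[1] grasp off; pass none
[2] halt off; pass none
[3] phototaxis off; pass none
[4] follow_wall on (suppress); wire := (1, -3)
[5] align_heading on (suppress); wire := (1, -3)
output (1, -3)
last writer: layer 5 = align_heading

align_heading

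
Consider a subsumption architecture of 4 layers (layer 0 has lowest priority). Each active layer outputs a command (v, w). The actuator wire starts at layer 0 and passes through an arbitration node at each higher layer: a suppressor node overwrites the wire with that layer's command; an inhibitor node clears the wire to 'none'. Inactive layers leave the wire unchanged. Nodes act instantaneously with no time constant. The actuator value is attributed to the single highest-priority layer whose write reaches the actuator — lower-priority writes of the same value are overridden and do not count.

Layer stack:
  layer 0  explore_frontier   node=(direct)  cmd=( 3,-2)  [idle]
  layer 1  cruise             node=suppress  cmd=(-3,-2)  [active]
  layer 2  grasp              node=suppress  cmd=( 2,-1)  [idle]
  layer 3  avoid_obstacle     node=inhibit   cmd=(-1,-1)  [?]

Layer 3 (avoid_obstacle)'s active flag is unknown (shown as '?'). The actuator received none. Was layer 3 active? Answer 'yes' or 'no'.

yes

If layer 3 is active=yes:
  actuator would be none
If layer 3 is active=no:
  actuator would be (-3, -2)
Observed none, so layer 3 was active.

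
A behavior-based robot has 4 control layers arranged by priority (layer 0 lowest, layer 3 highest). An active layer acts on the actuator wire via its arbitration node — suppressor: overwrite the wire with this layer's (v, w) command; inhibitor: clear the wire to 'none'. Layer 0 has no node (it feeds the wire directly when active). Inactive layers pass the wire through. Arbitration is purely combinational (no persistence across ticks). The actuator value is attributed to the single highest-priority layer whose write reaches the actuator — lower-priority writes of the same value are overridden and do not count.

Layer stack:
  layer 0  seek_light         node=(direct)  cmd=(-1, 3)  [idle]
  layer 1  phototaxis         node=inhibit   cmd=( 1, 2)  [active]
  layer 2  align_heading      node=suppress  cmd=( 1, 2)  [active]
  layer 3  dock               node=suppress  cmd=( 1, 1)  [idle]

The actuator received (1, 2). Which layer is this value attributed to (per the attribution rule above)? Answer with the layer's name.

[0] seek_light off; wire := none
[1] phototaxis on (inhibit); wire := none
[2] align_heading on (suppress); wire := (1, 2)
[3] dock off; pass (1, 2)
output (1, 2)
last writer: layer 2 = align_heading

align_heading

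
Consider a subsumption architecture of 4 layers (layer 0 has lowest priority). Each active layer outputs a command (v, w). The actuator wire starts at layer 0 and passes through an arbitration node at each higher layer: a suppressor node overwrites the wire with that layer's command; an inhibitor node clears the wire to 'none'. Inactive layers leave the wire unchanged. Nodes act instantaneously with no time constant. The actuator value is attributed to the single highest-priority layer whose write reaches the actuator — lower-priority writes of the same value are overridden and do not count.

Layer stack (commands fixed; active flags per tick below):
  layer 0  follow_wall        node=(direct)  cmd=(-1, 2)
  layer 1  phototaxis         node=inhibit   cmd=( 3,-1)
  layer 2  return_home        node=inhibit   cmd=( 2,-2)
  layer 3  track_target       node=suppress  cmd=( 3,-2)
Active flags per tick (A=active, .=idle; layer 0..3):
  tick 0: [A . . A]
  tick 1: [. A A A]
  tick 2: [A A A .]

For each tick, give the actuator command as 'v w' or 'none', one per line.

3 -2
3 -2
none

tick 0:
  layer 0 (follow_wall) active — direct: (-1, 2)
  layer 1 (phototaxis) idle — unchanged: (-1, 2)
  layer 2 (return_home) idle — unchanged: (-1, 2)
  layer 3 (track_target) active — suppresses: (3, -2)
  → actuator (3, -2)
tick 1:
  layer 0 (follow_wall) idle — none
  layer 1 (phototaxis) active — inhibits: none
  layer 2 (return_home) active — inhibits: none
  layer 3 (track_target) active — suppresses: (3, -2)
  → actuator (3, -2)
tick 2:
  layer 0 (follow_wall) active — direct: (-1, 2)
  layer 1 (phototaxis) active — inhibits: none
  layer 2 (return_home) active — inhibits: none
  layer 3 (track_target) idle — unchanged: none
  → actuator none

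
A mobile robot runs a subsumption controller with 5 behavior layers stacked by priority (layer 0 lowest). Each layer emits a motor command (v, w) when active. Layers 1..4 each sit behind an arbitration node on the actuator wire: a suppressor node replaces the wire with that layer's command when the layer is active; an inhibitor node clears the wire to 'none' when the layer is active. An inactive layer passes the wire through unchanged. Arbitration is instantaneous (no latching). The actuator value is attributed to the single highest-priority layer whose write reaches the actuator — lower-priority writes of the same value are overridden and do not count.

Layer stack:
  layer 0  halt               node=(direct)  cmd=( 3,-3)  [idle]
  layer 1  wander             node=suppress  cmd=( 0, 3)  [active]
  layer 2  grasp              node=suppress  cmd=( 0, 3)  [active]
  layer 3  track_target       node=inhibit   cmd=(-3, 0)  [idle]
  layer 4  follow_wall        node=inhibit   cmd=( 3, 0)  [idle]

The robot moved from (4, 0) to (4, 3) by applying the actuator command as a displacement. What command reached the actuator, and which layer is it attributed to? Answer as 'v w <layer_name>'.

displacement = (4, 3) − (4, 0) = (0, 3)
L0 halt: idle → wire = none
L1 wander: active, suppressor → wire = (0, 3)
L2 grasp: active, suppressor → wire = (0, 3)
L3 track_target: idle → wire stays (0, 3)
L4 follow_wall: idle → wire stays (0, 3)
actuator = (0, 3) — from layer 2 (grasp)

0 3 grasp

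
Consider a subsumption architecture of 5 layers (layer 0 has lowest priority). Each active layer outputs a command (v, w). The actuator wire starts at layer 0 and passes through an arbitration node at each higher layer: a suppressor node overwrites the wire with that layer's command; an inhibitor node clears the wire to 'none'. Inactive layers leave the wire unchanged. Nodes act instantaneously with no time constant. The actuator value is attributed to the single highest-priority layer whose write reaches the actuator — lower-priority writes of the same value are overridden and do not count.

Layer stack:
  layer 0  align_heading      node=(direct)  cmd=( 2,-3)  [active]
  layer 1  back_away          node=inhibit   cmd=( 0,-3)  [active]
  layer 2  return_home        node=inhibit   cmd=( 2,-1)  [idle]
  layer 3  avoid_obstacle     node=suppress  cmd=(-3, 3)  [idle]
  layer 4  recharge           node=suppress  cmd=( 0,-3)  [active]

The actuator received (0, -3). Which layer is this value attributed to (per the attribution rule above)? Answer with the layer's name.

L0 align_heading: active, feeds wire = (2, -3)
L1 back_away: active, inhibitor → wire = none
L2 return_home: idle → wire stays none
L3 avoid_obstacle: idle → wire stays none
L4 recharge: active, suppressor → wire = (0, -3)
actuator = (0, -3)
last writer: layer 4 = recharge

recharge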